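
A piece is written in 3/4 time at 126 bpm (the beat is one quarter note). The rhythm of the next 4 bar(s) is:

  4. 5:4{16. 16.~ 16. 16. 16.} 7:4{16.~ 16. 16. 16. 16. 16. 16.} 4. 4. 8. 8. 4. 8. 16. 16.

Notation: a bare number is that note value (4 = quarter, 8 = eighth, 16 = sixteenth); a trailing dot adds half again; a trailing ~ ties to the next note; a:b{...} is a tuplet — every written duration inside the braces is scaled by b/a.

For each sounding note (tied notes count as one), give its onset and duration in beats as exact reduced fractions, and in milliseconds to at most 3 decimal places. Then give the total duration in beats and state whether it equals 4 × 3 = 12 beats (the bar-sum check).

1) 0.0ms=0b +714.286ms=3/2b
2) 714.286ms=3/2b +142.857ms=3/10b
3) 857.143ms=9/5b +285.714ms=3/5b
4) 1142.857ms=12/5b +142.857ms=3/10b
5) 1285.714ms=27/10b +142.857ms=3/10b
6) 1428.571ms=3b +204.082ms=3/7b
7) 1632.653ms=24/7b +102.041ms=3/14b
8) 1734.694ms=51/14b +102.041ms=3/14b
9) 1836.735ms=27/7b +102.041ms=3/14b
10) 1938.776ms=57/14b +102.041ms=3/14b
11) 2040.816ms=30/7b +102.041ms=3/14b
12) 2142.857ms=9/2b +714.286ms=3/2b
13) 2857.143ms=6b +714.286ms=3/2b
14) 3571.429ms=15/2b +357.143ms=3/4b
15) 3928.571ms=33/4b +357.143ms=3/4b
16) 4285.714ms=9b +714.286ms=3/2b
17) 5000.0ms=21/2b +357.143ms=3/4b
18) 5357.143ms=45/4b +178.571ms=3/8b
19) 5535.714ms=93/8b +178.571ms=3/8b
Σ=12b of 12 (126bpm 3/4) — PASS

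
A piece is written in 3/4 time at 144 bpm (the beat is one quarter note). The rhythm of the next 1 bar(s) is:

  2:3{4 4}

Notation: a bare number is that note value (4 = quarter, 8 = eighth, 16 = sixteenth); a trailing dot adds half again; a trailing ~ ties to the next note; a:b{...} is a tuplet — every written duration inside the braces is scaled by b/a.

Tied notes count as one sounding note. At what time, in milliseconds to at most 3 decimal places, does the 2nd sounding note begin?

1. 0.0ms @ 0 + 625.0ms (3/2)
2. 625.0ms @ 3/2 + 625.0ms (3/2)

note 2 onset = 3/2b = 625.0ms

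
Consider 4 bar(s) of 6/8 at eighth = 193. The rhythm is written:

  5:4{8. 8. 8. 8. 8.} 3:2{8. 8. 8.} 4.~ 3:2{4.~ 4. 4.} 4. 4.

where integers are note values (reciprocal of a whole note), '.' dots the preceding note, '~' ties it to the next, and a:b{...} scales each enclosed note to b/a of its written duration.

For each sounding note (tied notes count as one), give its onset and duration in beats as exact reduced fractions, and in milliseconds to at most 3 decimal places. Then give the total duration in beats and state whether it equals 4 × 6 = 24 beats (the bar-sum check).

1) 0.0ms=0b +373.057ms=6/5b
2) 373.057ms=6/5b +373.057ms=6/5b
3) 746.114ms=12/5b +373.057ms=6/5b
4) 1119.171ms=18/5b +373.057ms=6/5b
5) 1492.228ms=24/5b +373.057ms=6/5b
6) 1865.285ms=6b +310.881ms=1b
7) 2176.166ms=7b +310.881ms=1b
8) 2487.047ms=8b +310.881ms=1b
9) 2797.927ms=9b +2176.166ms=7b
10) 4974.093ms=16b +621.762ms=2b
11) 5595.855ms=18b +932.642ms=3b
12) 6528.497ms=21b +932.642ms=3b
Σ=24b of 24 (193bpm 6/8) — PASS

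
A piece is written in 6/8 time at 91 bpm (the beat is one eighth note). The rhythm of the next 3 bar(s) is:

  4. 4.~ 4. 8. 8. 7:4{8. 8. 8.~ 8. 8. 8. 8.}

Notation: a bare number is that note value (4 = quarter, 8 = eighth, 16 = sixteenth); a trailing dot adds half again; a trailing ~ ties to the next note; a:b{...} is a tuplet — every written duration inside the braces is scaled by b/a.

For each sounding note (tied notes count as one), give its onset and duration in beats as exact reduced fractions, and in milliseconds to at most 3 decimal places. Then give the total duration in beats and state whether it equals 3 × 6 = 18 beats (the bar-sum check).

1) 0.0ms=0b +1978.022ms=3b
2) 1978.022ms=3b +3956.044ms=6b
3) 5934.066ms=9b +989.011ms=3/2b
4) 6923.077ms=21/2b +989.011ms=3/2b
5) 7912.088ms=12b +565.149ms=6/7b
6) 8477.237ms=90/7b +565.149ms=6/7b
7) 9042.386ms=96/7b +1130.298ms=12/7b
8) 10172.684ms=108/7b +565.149ms=6/7b
9) 10737.834ms=114/7b +565.149ms=6/7b
10) 11302.983ms=120/7b +565.149ms=6/7b
Σ=18b of 18 (91bpm 6/8) — PASS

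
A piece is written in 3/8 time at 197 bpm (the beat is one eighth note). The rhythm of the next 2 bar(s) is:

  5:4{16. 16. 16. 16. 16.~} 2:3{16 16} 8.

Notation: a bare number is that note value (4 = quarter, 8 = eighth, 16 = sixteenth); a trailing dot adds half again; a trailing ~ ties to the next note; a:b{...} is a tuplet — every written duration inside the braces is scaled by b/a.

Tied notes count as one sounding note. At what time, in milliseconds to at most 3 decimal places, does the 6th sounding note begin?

1. 0.0ms @ 0 + 182.741ms (3/5)
2. 182.741ms @ 3/5 + 182.741ms (3/5)
3. 365.482ms @ 6/5 + 182.741ms (3/5)
4. 548.223ms @ 9/5 + 182.741ms (3/5)
5. 730.964ms @ 12/5 + 411.168ms (27/20)
6. 1142.132ms @ 15/4 + 228.426ms (3/4)
7. 1370.558ms @ 9/2 + 456.853ms (3/2)

note 6 onset = 15/4b = 1142.132ms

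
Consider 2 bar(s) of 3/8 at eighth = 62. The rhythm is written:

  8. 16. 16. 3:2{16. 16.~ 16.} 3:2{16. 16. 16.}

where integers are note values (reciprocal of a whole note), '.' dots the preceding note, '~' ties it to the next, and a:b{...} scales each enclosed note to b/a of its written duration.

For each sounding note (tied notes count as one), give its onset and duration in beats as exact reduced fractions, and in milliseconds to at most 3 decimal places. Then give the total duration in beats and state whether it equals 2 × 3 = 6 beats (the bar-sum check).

1) 0.0ms=0b +1451.613ms=3/2b
2) 1451.613ms=3/2b +725.806ms=3/4b
3) 2177.419ms=9/4b +725.806ms=3/4b
4) 2903.226ms=3b +483.871ms=1/2b
5) 3387.097ms=7/2b +967.742ms=1b
6) 4354.839ms=9/2b +483.871ms=1/2b
7) 4838.71ms=5b +483.871ms=1/2b
8) 5322.581ms=11/2b +483.871ms=1/2b
Σ=6b of 6 (62bpm 3/8) — PASS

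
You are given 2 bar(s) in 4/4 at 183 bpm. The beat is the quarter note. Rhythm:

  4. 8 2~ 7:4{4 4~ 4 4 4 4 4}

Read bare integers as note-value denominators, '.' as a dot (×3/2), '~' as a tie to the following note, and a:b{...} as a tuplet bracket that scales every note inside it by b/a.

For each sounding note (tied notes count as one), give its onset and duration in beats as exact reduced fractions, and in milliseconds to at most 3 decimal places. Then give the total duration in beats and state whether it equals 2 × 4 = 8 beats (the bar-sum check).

1) 0.0ms=0b +491.803ms=3/2b
2) 491.803ms=3/2b +163.934ms=1/2b
3) 655.738ms=2b +843.091ms=18/7b
4) 1498.829ms=32/7b +374.707ms=8/7b
5) 1873.536ms=40/7b +187.354ms=4/7b
6) 2060.89ms=44/7b +187.354ms=4/7b
7) 2248.244ms=48/7b +187.354ms=4/7b
8) 2435.597ms=52/7b +187.354ms=4/7b
Σ=8b of 8 (183bpm 4/4) — PASS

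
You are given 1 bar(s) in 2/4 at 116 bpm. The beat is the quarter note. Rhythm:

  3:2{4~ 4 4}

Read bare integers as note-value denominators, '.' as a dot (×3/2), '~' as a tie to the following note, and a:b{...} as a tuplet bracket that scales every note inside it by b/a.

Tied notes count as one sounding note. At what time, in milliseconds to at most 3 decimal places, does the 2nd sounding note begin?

1. 0.0ms @ 0 + 689.655ms (4/3)
2. 689.655ms @ 4/3 + 344.828ms (2/3)

note 2 onset = 4/3b = 689.655ms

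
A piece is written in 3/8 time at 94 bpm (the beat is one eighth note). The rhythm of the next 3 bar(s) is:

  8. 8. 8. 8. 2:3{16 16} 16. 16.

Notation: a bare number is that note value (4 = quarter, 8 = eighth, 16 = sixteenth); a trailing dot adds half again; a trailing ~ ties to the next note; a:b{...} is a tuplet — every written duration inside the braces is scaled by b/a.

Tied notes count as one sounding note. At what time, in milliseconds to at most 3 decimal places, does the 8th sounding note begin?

1. 0.0ms @ 0 + 957.447ms (3/2)
2. 957.447ms @ 3/2 + 957.447ms (3/2)
3. 1914.894ms @ 3 + 957.447ms (3/2)
4. 2872.34ms @ 9/2 + 957.447ms (3/2)
5. 3829.787ms @ 6 + 478.723ms (3/4)
6. 4308.511ms @ 27/4 + 478.723ms (3/4)
7. 4787.234ms @ 15/2 + 478.723ms (3/4)
8. 5265.957ms @ 33/4 + 478.723ms (3/4)

note 8 onset = 33/4b = 5265.957ms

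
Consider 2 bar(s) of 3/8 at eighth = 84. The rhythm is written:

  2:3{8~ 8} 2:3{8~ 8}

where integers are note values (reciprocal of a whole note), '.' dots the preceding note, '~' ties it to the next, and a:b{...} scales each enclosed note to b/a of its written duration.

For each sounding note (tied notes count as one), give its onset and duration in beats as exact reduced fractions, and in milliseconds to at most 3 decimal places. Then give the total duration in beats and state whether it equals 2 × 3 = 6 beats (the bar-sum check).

1) 0.0ms=0b +2142.857ms=3b
2) 2142.857ms=3b +2142.857ms=3b
Σ=6b of 6 (84bpm 3/8) — PASS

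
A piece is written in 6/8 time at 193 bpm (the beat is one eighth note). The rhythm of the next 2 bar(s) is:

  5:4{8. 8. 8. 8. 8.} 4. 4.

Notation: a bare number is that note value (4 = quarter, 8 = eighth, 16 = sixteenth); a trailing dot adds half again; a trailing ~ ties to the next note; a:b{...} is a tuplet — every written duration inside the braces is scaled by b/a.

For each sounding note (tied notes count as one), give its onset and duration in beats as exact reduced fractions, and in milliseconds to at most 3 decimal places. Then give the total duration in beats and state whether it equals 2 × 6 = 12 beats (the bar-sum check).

1) 0.0ms=0b +373.057ms=6/5b
2) 373.057ms=6/5b +373.057ms=6/5b
3) 746.114ms=12/5b +373.057ms=6/5b
4) 1119.171ms=18/5b +373.057ms=6/5b
5) 1492.228ms=24/5b +373.057ms=6/5b
6) 1865.285ms=6b +932.642ms=3b
7) 2797.927ms=9b +932.642ms=3b
Σ=12b of 12 (193bpm 6/8) — PASS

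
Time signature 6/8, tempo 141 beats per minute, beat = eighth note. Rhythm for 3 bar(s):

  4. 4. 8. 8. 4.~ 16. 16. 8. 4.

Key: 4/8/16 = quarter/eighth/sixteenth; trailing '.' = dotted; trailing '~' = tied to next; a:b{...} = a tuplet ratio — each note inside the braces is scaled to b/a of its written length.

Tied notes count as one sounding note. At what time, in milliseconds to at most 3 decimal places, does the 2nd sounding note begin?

1. 0.0ms @ 0 + 1276.596ms (3)
2. 1276.596ms @ 3 + 1276.596ms (3)
3. 2553.191ms @ 6 + 638.298ms (3/2)
4. 3191.489ms @ 15/2 + 638.298ms (3/2)
5. 3829.787ms @ 9 + 1595.745ms (15/4)
6. 5425.532ms @ 51/4 + 319.149ms (3/4)
7. 5744.681ms @ 27/2 + 638.298ms (3/2)
8. 6382.979ms @ 15 + 1276.596ms (3)

note 2 onset = 3b = 1276.596ms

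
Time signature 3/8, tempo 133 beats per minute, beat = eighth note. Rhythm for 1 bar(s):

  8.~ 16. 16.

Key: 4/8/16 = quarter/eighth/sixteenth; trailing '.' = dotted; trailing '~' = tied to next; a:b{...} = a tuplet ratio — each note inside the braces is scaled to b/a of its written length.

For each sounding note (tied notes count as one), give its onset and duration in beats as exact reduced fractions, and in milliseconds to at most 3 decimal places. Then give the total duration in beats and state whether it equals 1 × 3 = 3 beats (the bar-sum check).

1) 0.0ms=0b +1015.038ms=9/4b
2) 1015.038ms=9/4b +338.346ms=3/4b
Σ=3b of 3 (133bpm 3/8) — PASS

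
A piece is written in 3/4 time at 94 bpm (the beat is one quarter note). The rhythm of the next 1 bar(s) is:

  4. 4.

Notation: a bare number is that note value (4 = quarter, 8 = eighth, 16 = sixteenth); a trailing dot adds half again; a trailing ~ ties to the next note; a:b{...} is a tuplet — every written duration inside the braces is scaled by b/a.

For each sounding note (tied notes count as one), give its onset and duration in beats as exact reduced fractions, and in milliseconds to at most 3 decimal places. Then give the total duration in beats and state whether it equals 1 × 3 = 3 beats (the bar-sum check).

1) 0.0ms=0b +957.447ms=3/2b
2) 957.447ms=3/2b +957.447ms=3/2b
Σ=3b of 3 (94bpm 3/4) — PASS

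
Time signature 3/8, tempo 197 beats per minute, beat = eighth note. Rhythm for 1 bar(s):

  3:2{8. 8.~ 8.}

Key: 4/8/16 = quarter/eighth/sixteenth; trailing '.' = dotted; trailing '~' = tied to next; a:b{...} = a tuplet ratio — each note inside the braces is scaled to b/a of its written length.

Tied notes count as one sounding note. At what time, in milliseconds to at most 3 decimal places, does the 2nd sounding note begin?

note 2 onset = 1b = 304.569ms

1. 0.0ms @ 0 + 304.569ms (1)
2. 304.569ms @ 1 + 609.137ms (2)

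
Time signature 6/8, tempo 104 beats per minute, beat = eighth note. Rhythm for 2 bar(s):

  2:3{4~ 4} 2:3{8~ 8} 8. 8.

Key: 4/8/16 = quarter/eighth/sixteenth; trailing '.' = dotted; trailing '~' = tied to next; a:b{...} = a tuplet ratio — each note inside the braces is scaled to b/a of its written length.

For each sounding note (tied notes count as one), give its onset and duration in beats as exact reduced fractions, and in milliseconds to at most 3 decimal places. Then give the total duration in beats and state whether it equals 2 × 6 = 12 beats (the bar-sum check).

1) 0.0ms=0b +3461.538ms=6b
2) 3461.538ms=6b +1730.769ms=3b
3) 5192.308ms=9b +865.385ms=3/2b
4) 6057.692ms=21/2b +865.385ms=3/2b
Σ=12b of 12 (104bpm 6/8) — PASS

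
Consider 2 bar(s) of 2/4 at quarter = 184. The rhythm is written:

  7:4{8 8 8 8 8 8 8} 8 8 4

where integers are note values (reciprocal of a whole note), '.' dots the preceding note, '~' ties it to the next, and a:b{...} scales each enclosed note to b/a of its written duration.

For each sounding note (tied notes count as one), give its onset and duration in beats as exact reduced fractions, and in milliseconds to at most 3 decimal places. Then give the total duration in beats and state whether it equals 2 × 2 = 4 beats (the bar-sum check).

1) 0.0ms=0b +93.168ms=2/7b
2) 93.168ms=2/7b +93.168ms=2/7b
3) 186.335ms=4/7b +93.168ms=2/7b
4) 279.503ms=6/7b +93.168ms=2/7b
5) 372.671ms=8/7b +93.168ms=2/7b
6) 465.839ms=10/7b +93.168ms=2/7b
7) 559.006ms=12/7b +93.168ms=2/7b
8) 652.174ms=2b +163.043ms=1/2b
9) 815.217ms=5/2b +163.043ms=1/2b
10) 978.261ms=3b +326.087ms=1b
Σ=4b of 4 (184bpm 2/4) — PASS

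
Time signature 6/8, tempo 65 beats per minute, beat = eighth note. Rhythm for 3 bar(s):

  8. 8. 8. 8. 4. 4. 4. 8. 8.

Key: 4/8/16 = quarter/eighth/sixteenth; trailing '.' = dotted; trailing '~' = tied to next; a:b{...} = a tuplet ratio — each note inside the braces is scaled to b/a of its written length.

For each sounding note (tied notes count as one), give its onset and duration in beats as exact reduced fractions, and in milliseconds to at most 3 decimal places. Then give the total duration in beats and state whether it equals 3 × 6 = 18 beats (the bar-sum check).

1) 0.0ms=0b +1384.615ms=3/2b
2) 1384.615ms=3/2b +1384.615ms=3/2b
3) 2769.231ms=3b +1384.615ms=3/2b
4) 4153.846ms=9/2b +1384.615ms=3/2b
5) 5538.462ms=6b +2769.231ms=3b
6) 8307.692ms=9b +2769.231ms=3b
7) 11076.923ms=12b +2769.231ms=3b
8) 13846.154ms=15b +1384.615ms=3/2b
9) 15230.769ms=33/2b +1384.615ms=3/2b
Σ=18b of 18 (65bpm 6/8) — PASS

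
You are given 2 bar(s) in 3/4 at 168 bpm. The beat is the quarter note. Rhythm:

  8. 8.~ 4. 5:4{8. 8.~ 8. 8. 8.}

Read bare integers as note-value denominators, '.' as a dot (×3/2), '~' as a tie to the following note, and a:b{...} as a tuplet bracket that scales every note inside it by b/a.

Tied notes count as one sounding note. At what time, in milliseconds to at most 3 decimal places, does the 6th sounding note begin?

1. 0.0ms @ 0 + 267.857ms (3/4)
2. 267.857ms @ 3/4 + 803.571ms (9/4)
3. 1071.429ms @ 3 + 214.286ms (3/5)
4. 1285.714ms @ 18/5 + 428.571ms (6/5)
5. 1714.286ms @ 24/5 + 214.286ms (3/5)
6. 1928.571ms @ 27/5 + 214.286ms (3/5)

note 6 onset = 27/5b = 1928.571ms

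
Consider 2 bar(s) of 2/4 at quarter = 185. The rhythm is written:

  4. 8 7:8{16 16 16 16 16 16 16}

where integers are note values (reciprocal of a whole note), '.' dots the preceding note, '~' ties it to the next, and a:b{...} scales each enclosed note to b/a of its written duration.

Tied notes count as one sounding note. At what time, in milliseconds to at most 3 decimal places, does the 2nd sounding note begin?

note 2 onset = 3/2b = 486.486ms

1. 0.0ms @ 0 + 486.486ms (3/2)
2. 486.486ms @ 3/2 + 162.162ms (1/2)
3. 648.649ms @ 2 + 92.664ms (2/7)
4. 741.313ms @ 16/7 + 92.664ms (2/7)
5. 833.977ms @ 18/7 + 92.664ms (2/7)
6. 926.641ms @ 20/7 + 92.664ms (2/7)
7. 1019.305ms @ 22/7 + 92.664ms (2/7)
8. 1111.969ms @ 24/7 + 92.664ms (2/7)
9. 1204.633ms @ 26/7 + 92.664ms (2/7)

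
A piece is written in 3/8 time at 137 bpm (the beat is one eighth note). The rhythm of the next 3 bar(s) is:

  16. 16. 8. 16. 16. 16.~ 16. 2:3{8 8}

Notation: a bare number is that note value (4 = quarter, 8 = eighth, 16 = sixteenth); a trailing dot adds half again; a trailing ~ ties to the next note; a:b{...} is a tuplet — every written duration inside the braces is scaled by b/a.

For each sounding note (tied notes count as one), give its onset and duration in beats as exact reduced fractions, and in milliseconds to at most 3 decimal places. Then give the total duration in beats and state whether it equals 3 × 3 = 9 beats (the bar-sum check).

1) 0.0ms=0b +328.467ms=3/4b
2) 328.467ms=3/4b +328.467ms=3/4b
3) 656.934ms=3/2b +656.934ms=3/2b
4) 1313.869ms=3b +328.467ms=3/4b
5) 1642.336ms=15/4b +328.467ms=3/4b
6) 1970.803ms=9/2b +656.934ms=3/2b
7) 2627.737ms=6b +656.934ms=3/2b
8) 3284.672ms=15/2b +656.934ms=3/2b
Σ=9b of 9 (137bpm 3/8) — PASS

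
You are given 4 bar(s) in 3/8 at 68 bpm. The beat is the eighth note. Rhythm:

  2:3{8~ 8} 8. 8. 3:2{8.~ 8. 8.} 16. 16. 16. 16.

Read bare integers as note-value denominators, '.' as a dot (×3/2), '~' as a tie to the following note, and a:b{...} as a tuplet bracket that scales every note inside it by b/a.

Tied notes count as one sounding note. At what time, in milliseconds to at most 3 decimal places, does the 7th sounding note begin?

note 7 onset = 39/4b = 8602.941ms

1. 0.0ms @ 0 + 2647.059ms (3)
2. 2647.059ms @ 3 + 1323.529ms (3/2)
3. 3970.588ms @ 9/2 + 1323.529ms (3/2)
4. 5294.118ms @ 6 + 1764.706ms (2)
5. 7058.824ms @ 8 + 882.353ms (1)
6. 7941.176ms @ 9 + 661.765ms (3/4)
7. 8602.941ms @ 39/4 + 661.765ms (3/4)
8. 9264.706ms @ 21/2 + 661.765ms (3/4)
9. 9926.471ms @ 45/4 + 661.765ms (3/4)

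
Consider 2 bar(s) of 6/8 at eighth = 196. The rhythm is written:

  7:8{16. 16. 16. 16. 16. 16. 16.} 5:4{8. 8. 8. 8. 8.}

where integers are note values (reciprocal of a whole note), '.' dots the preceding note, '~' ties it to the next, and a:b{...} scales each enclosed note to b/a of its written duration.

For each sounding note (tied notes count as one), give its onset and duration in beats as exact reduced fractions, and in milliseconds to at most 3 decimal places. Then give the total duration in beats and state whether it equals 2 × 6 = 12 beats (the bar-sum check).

1) 0.0ms=0b +262.391ms=6/7b
2) 262.391ms=6/7b +262.391ms=6/7b
3) 524.781ms=12/7b +262.391ms=6/7b
4) 787.172ms=18/7b +262.391ms=6/7b
5) 1049.563ms=24/7b +262.391ms=6/7b
6) 1311.953ms=30/7b +262.391ms=6/7b
7) 1574.344ms=36/7b +262.391ms=6/7b
8) 1836.735ms=6b +367.347ms=6/5b
9) 2204.082ms=36/5b +367.347ms=6/5b
10) 2571.429ms=42/5b +367.347ms=6/5b
11) 2938.776ms=48/5b +367.347ms=6/5b
12) 3306.122ms=54/5b +367.347ms=6/5b
Σ=12b of 12 (196bpm 6/8) — PASS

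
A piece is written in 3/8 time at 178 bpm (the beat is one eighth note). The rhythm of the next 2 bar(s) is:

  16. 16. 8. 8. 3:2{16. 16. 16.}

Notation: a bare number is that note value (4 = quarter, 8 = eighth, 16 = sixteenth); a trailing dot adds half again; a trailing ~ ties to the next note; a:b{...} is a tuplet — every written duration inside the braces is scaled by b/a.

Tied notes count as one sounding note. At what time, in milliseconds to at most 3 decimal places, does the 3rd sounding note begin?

note 3 onset = 3/2b = 505.618ms

1. 0.0ms @ 0 + 252.809ms (3/4)
2. 252.809ms @ 3/4 + 252.809ms (3/4)
3. 505.618ms @ 3/2 + 505.618ms (3/2)
4. 1011.236ms @ 3 + 505.618ms (3/2)
5. 1516.854ms @ 9/2 + 168.539ms (1/2)
6. 1685.393ms @ 5 + 168.539ms (1/2)
7. 1853.933ms @ 11/2 + 168.539ms (1/2)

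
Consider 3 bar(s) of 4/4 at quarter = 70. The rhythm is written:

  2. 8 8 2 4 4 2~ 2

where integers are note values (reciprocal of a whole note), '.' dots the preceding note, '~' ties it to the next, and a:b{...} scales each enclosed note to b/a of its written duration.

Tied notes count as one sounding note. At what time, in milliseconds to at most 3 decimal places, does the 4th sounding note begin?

note 4 onset = 4b = 3428.571ms

1. 0.0ms @ 0 + 2571.429ms (3)
2. 2571.429ms @ 3 + 428.571ms (1/2)
3. 3000.0ms @ 7/2 + 428.571ms (1/2)
4. 3428.571ms @ 4 + 1714.286ms (2)
5. 5142.857ms @ 6 + 857.143ms (1)
6. 6000.0ms @ 7 + 857.143ms (1)
7. 6857.143ms @ 8 + 3428.571ms (4)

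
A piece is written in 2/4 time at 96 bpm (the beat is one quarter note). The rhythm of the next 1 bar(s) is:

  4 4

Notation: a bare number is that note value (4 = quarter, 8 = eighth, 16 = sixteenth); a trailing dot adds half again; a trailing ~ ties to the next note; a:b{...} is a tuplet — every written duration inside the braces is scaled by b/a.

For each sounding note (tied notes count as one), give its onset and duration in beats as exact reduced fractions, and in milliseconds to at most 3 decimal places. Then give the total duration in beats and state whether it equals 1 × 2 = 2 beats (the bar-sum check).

1) 0.0ms=0b +625.0ms=1b
2) 625.0ms=1b +625.0ms=1b
Σ=2b of 2 (96bpm 2/4) — PASS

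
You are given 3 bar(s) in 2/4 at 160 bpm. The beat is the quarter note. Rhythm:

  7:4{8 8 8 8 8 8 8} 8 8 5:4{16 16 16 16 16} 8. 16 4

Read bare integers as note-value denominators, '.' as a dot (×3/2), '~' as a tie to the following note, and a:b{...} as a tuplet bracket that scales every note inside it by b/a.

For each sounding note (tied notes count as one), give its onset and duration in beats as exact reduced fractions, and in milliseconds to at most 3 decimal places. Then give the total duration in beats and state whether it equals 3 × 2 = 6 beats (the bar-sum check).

1) 0.0ms=0b +107.143ms=2/7b
2) 107.143ms=2/7b +107.143ms=2/7b
3) 214.286ms=4/7b +107.143ms=2/7b
4) 321.429ms=6/7b +107.143ms=2/7b
5) 428.571ms=8/7b +107.143ms=2/7b
6) 535.714ms=10/7b +107.143ms=2/7b
7) 642.857ms=12/7b +107.143ms=2/7b
8) 750.0ms=2b +187.5ms=1/2b
9) 937.5ms=5/2b +187.5ms=1/2b
10) 1125.0ms=3b +75.0ms=1/5b
11) 1200.0ms=16/5b +75.0ms=1/5b
12) 1275.0ms=17/5b +75.0ms=1/5b
13) 1350.0ms=18/5b +75.0ms=1/5b
14) 1425.0ms=19/5b +75.0ms=1/5b
15) 1500.0ms=4b +281.25ms=3/4b
16) 1781.25ms=19/4b +93.75ms=1/4b
17) 1875.0ms=5b +375.0ms=1b
Σ=6b of 6 (160bpm 2/4) — PASS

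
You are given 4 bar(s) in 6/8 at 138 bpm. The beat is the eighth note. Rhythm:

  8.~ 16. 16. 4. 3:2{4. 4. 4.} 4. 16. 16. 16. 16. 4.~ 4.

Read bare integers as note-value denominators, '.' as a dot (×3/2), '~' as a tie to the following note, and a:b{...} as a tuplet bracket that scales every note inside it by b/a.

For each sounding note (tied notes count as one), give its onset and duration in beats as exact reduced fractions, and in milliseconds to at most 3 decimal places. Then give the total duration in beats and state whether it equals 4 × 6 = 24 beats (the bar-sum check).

1) 0.0ms=0b +978.261ms=9/4b
2) 978.261ms=9/4b +326.087ms=3/4b
3) 1304.348ms=3b +1304.348ms=3b
4) 2608.696ms=6b +869.565ms=2b
5) 3478.261ms=8b +869.565ms=2b
6) 4347.826ms=10b +869.565ms=2b
7) 5217.391ms=12b +1304.348ms=3b
8) 6521.739ms=15b +326.087ms=3/4b
9) 6847.826ms=63/4b +326.087ms=3/4b
10) 7173.913ms=33/2b +326.087ms=3/4b
11) 7500.0ms=69/4b +326.087ms=3/4b
12) 7826.087ms=18b +2608.696ms=6b
Σ=24b of 24 (138bpm 6/8) — PASS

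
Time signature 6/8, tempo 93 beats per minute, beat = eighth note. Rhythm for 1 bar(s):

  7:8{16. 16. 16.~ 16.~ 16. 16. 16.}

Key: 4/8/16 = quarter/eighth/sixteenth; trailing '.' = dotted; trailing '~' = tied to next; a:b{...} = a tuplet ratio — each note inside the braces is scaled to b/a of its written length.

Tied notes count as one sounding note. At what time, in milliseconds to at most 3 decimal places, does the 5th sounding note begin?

1. 0.0ms @ 0 + 552.995ms (6/7)
2. 552.995ms @ 6/7 + 552.995ms (6/7)
3. 1105.991ms @ 12/7 + 1658.986ms (18/7)
4. 2764.977ms @ 30/7 + 552.995ms (6/7)
5. 3317.972ms @ 36/7 + 552.995ms (6/7)

note 5 onset = 36/7b = 3317.972ms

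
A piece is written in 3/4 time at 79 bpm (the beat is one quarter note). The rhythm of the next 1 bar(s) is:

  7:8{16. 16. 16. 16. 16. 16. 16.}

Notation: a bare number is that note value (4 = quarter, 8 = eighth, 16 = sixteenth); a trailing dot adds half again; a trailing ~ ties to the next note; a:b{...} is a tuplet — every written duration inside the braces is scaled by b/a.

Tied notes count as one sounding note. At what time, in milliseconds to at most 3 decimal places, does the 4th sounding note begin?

1. 0.0ms @ 0 + 325.497ms (3/7)
2. 325.497ms @ 3/7 + 325.497ms (3/7)
3. 650.995ms @ 6/7 + 325.497ms (3/7)
4. 976.492ms @ 9/7 + 325.497ms (3/7)
5. 1301.989ms @ 12/7 + 325.497ms (3/7)
6. 1627.486ms @ 15/7 + 325.497ms (3/7)
7. 1952.984ms @ 18/7 + 325.497ms (3/7)

note 4 onset = 9/7b = 976.492ms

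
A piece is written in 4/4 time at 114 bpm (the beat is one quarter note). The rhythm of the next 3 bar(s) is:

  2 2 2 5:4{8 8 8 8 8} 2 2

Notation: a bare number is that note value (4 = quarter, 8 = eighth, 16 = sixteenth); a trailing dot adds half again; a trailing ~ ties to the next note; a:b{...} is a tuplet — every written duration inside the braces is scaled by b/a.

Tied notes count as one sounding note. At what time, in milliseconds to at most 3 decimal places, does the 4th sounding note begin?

1. 0.0ms @ 0 + 1052.632ms (2)
2. 1052.632ms @ 2 + 1052.632ms (2)
3. 2105.263ms @ 4 + 1052.632ms (2)
4. 3157.895ms @ 6 + 210.526ms (2/5)
5. 3368.421ms @ 32/5 + 210.526ms (2/5)
6. 3578.947ms @ 34/5 + 210.526ms (2/5)
7. 3789.474ms @ 36/5 + 210.526ms (2/5)
8. 4000.0ms @ 38/5 + 210.526ms (2/5)
9. 4210.526ms @ 8 + 1052.632ms (2)
10. 5263.158ms @ 10 + 1052.632ms (2)

note 4 onset = 6b = 3157.895ms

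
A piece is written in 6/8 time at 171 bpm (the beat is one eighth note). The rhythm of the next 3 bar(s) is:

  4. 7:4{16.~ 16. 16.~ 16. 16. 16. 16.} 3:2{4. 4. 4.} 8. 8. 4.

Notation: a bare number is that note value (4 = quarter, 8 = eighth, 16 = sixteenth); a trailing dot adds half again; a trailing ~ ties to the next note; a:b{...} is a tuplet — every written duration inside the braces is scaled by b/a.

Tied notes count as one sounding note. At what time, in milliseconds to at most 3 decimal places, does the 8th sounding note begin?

note 8 onset = 8b = 2807.018ms

1. 0.0ms @ 0 + 1052.632ms (3)
2. 1052.632ms @ 3 + 300.752ms (6/7)
3. 1353.383ms @ 27/7 + 300.752ms (6/7)
4. 1654.135ms @ 33/7 + 150.376ms (3/7)
5. 1804.511ms @ 36/7 + 150.376ms (3/7)
6. 1954.887ms @ 39/7 + 150.376ms (3/7)
7. 2105.263ms @ 6 + 701.754ms (2)
8. 2807.018ms @ 8 + 701.754ms (2)
9. 3508.772ms @ 10 + 701.754ms (2)
10. 4210.526ms @ 12 + 526.316ms (3/2)
11. 4736.842ms @ 27/2 + 526.316ms (3/2)
12. 5263.158ms @ 15 + 1052.632ms (3)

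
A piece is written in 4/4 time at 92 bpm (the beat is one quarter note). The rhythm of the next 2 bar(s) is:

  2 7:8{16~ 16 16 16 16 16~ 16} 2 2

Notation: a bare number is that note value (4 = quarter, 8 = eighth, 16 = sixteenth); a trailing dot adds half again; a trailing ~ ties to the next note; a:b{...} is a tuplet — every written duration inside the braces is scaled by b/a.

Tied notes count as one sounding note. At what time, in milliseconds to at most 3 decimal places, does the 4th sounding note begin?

1. 0.0ms @ 0 + 1304.348ms (2)
2. 1304.348ms @ 2 + 372.671ms (4/7)
3. 1677.019ms @ 18/7 + 186.335ms (2/7)
4. 1863.354ms @ 20/7 + 186.335ms (2/7)
5. 2049.689ms @ 22/7 + 186.335ms (2/7)
6. 2236.025ms @ 24/7 + 372.671ms (4/7)
7. 2608.696ms @ 4 + 1304.348ms (2)
8. 3913.043ms @ 6 + 1304.348ms (2)

note 4 onset = 20/7b = 1863.354ms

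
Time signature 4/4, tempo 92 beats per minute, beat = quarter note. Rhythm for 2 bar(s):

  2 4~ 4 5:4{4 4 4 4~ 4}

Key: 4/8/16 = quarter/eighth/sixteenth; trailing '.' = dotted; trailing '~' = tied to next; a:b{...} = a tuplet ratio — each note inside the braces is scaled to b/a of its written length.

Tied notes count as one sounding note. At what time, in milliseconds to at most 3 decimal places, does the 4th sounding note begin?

note 4 onset = 24/5b = 3130.435ms

1. 0.0ms @ 0 + 1304.348ms (2)
2. 1304.348ms @ 2 + 1304.348ms (2)
3. 2608.696ms @ 4 + 521.739ms (4/5)
4. 3130.435ms @ 24/5 + 521.739ms (4/5)
5. 3652.174ms @ 28/5 + 521.739ms (4/5)
6. 4173.913ms @ 32/5 + 1043.478ms (8/5)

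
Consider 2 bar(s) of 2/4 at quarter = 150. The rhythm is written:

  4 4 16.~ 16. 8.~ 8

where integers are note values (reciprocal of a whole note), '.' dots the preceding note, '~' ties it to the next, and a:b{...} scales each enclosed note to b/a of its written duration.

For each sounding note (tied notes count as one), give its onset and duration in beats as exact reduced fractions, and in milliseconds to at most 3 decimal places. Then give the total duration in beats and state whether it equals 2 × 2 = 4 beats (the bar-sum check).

1) 0.0ms=0b +400.0ms=1b
2) 400.0ms=1b +400.0ms=1b
3) 800.0ms=2b +300.0ms=3/4b
4) 1100.0ms=11/4b +500.0ms=5/4b
Σ=4b of 4 (150bpm 2/4) — PASS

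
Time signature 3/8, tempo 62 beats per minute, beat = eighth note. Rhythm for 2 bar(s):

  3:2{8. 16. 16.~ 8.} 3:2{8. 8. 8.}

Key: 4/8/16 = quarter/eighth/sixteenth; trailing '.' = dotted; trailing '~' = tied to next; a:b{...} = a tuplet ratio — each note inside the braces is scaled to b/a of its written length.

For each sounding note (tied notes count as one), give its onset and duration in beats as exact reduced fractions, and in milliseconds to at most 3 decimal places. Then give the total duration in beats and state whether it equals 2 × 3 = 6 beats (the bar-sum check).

1) 0.0ms=0b +967.742ms=1b
2) 967.742ms=1b +483.871ms=1/2b
3) 1451.613ms=3/2b +1451.613ms=3/2b
4) 2903.226ms=3b +967.742ms=1b
5) 3870.968ms=4b +967.742ms=1b
6) 4838.71ms=5b +967.742ms=1b
Σ=6b of 6 (62bpm 3/8) — PASS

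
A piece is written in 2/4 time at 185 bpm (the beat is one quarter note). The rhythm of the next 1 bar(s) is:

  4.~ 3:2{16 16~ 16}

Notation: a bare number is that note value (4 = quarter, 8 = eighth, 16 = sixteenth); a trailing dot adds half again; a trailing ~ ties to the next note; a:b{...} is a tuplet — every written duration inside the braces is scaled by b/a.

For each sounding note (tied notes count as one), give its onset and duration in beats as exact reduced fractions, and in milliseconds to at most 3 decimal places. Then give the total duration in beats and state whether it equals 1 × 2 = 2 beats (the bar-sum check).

1) 0.0ms=0b +540.541ms=5/3b
2) 540.541ms=5/3b +108.108ms=1/3b
Σ=2b of 2 (185bpm 2/4) — PASS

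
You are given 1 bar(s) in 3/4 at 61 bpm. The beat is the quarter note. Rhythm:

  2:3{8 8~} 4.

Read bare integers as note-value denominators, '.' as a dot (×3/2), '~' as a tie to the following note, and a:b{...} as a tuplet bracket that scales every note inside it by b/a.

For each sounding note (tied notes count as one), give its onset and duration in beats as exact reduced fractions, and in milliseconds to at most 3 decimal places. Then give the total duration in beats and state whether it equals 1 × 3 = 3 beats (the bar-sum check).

1) 0.0ms=0b +737.705ms=3/4b
2) 737.705ms=3/4b +2213.115ms=9/4b
Σ=3b of 3 (61bpm 3/4) — PASS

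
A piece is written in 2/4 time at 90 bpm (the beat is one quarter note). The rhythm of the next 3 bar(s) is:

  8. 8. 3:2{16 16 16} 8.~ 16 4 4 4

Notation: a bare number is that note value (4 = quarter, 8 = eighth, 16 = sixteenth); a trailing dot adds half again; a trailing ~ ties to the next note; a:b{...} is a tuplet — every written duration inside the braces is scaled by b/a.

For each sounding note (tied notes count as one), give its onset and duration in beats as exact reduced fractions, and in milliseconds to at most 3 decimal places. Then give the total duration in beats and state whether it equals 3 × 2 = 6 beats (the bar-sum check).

1) 0.0ms=0b +500.0ms=3/4b
2) 500.0ms=3/4b +500.0ms=3/4b
3) 1000.0ms=3/2b +111.111ms=1/6b
4) 1111.111ms=5/3b +111.111ms=1/6b
5) 1222.222ms=11/6b +111.111ms=1/6b
6) 1333.333ms=2b +666.667ms=1b
7) 2000.0ms=3b +666.667ms=1b
8) 2666.667ms=4b +666.667ms=1b
9) 3333.333ms=5b +666.667ms=1b
Σ=6b of 6 (90bpm 2/4) — PASS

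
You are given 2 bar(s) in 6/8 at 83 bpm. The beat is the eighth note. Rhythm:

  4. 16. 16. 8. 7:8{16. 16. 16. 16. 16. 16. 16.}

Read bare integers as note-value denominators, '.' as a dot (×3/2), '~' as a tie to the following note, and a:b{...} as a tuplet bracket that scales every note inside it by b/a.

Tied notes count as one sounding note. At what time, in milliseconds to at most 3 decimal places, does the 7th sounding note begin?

note 7 onset = 54/7b = 5576.592ms

1. 0.0ms @ 0 + 2168.675ms (3)
2. 2168.675ms @ 3 + 542.169ms (3/4)
3. 2710.843ms @ 15/4 + 542.169ms (3/4)
4. 3253.012ms @ 9/2 + 1084.337ms (3/2)
5. 4337.349ms @ 6 + 619.621ms (6/7)
6. 4956.971ms @ 48/7 + 619.621ms (6/7)
7. 5576.592ms @ 54/7 + 619.621ms (6/7)
8. 6196.213ms @ 60/7 + 619.621ms (6/7)
9. 6815.835ms @ 66/7 + 619.621ms (6/7)
10. 7435.456ms @ 72/7 + 619.621ms (6/7)
11. 8055.077ms @ 78/7 + 619.621ms (6/7)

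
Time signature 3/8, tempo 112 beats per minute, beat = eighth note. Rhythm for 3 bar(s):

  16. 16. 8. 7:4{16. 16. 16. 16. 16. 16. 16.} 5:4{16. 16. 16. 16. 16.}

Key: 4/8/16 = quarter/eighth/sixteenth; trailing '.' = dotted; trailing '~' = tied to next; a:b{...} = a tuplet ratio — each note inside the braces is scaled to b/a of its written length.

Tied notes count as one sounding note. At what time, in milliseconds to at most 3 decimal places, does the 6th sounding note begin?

note 6 onset = 27/7b = 2066.327ms

1. 0.0ms @ 0 + 401.786ms (3/4)
2. 401.786ms @ 3/4 + 401.786ms (3/4)
3. 803.571ms @ 3/2 + 803.571ms (3/2)
4. 1607.143ms @ 3 + 229.592ms (3/7)
5. 1836.735ms @ 24/7 + 229.592ms (3/7)
6. 2066.327ms @ 27/7 + 229.592ms (3/7)
7. 2295.918ms @ 30/7 + 229.592ms (3/7)
8. 2525.51ms @ 33/7 + 229.592ms (3/7)
9. 2755.102ms @ 36/7 + 229.592ms (3/7)
10. 2984.694ms @ 39/7 + 229.592ms (3/7)
11. 3214.286ms @ 6 + 321.429ms (3/5)
12. 3535.714ms @ 33/5 + 321.429ms (3/5)
13. 3857.143ms @ 36/5 + 321.429ms (3/5)
14. 4178.571ms @ 39/5 + 321.429ms (3/5)
15. 4500.0ms @ 42/5 + 321.429ms (3/5)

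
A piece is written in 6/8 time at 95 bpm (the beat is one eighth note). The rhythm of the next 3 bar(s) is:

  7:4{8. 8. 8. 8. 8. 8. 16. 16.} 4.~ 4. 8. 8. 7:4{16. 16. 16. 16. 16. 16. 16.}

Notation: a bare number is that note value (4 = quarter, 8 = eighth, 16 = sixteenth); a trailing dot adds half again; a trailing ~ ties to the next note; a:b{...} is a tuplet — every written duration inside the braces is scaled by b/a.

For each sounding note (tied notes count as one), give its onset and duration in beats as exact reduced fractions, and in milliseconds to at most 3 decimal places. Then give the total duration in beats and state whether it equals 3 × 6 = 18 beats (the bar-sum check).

1) 0.0ms=0b +541.353ms=6/7b
2) 541.353ms=6/7b +541.353ms=6/7b
3) 1082.707ms=12/7b +541.353ms=6/7b
4) 1624.06ms=18/7b +541.353ms=6/7b
5) 2165.414ms=24/7b +541.353ms=6/7b
6) 2706.767ms=30/7b +541.353ms=6/7b
7) 3248.12ms=36/7b +270.677ms=3/7b
8) 3518.797ms=39/7b +270.677ms=3/7b
9) 3789.474ms=6b +3789.474ms=6b
10) 7578.947ms=12b +947.368ms=3/2b
11) 8526.316ms=27/2b +947.368ms=3/2b
12) 9473.684ms=15b +270.677ms=3/7b
13) 9744.361ms=108/7b +270.677ms=3/7b
14) 10015.038ms=111/7b +270.677ms=3/7b
15) 10285.714ms=114/7b +270.677ms=3/7b
16) 10556.391ms=117/7b +270.677ms=3/7b
17) 10827.068ms=120/7b +270.677ms=3/7b
18) 11097.744ms=123/7b +270.677ms=3/7b
Σ=18b of 18 (95bpm 6/8) — PASS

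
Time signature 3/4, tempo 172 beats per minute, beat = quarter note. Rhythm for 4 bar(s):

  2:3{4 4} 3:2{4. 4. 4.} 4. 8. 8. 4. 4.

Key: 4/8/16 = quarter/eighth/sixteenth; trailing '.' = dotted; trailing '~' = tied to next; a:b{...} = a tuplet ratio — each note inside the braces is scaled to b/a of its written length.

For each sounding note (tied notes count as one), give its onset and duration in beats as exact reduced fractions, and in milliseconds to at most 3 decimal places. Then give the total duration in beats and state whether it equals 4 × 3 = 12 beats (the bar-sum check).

1) 0.0ms=0b +523.256ms=3/2b
2) 523.256ms=3/2b +523.256ms=3/2b
3) 1046.512ms=3b +348.837ms=1b
4) 1395.349ms=4b +348.837ms=1b
5) 1744.186ms=5b +348.837ms=1b
6) 2093.023ms=6b +523.256ms=3/2b
7) 2616.279ms=15/2b +261.628ms=3/4b
8) 2877.907ms=33/4b +261.628ms=3/4b
9) 3139.535ms=9b +523.256ms=3/2b
10) 3662.791ms=21/2b +523.256ms=3/2b
Σ=12b of 12 (172bpm 3/4) — PASS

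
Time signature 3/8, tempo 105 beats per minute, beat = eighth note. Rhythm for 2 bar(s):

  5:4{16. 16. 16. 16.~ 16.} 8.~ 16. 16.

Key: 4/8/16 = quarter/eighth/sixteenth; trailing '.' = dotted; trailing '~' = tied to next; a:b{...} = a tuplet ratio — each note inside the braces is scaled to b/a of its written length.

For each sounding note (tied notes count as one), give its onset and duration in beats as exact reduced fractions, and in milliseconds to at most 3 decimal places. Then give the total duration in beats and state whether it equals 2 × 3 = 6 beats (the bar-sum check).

1) 0.0ms=0b +342.857ms=3/5b
2) 342.857ms=3/5b +342.857ms=3/5b
3) 685.714ms=6/5b +342.857ms=3/5b
4) 1028.571ms=9/5b +685.714ms=6/5b
5) 1714.286ms=3b +1285.714ms=9/4b
6) 3000.0ms=21/4b +428.571ms=3/4b
Σ=6b of 6 (105bpm 3/8) — PASS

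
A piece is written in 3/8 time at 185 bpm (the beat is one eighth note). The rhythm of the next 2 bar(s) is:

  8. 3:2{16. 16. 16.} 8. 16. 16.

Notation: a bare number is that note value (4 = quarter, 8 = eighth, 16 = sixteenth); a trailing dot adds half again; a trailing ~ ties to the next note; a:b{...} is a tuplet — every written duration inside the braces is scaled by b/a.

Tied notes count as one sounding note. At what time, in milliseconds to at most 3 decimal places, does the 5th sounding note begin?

note 5 onset = 3b = 972.973ms

1. 0.0ms @ 0 + 486.486ms (3/2)
2. 486.486ms @ 3/2 + 162.162ms (1/2)
3. 648.649ms @ 2 + 162.162ms (1/2)
4. 810.811ms @ 5/2 + 162.162ms (1/2)
5. 972.973ms @ 3 + 486.486ms (3/2)
6. 1459.459ms @ 9/2 + 243.243ms (3/4)
7. 1702.703ms @ 21/4 + 243.243ms (3/4)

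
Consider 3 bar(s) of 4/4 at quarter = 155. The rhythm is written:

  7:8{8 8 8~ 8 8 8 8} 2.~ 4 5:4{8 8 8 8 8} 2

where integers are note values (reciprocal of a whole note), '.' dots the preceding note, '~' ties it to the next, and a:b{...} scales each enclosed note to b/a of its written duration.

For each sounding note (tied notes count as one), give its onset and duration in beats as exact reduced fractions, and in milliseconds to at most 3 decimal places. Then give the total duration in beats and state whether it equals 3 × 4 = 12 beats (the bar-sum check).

1) 0.0ms=0b +221.198ms=4/7b
2) 221.198ms=4/7b +221.198ms=4/7b
3) 442.396ms=8/7b +442.396ms=8/7b
4) 884.793ms=16/7b +221.198ms=4/7b
5) 1105.991ms=20/7b +221.198ms=4/7b
6) 1327.189ms=24/7b +221.198ms=4/7b
7) 1548.387ms=4b +1548.387ms=4b
8) 3096.774ms=8b +154.839ms=2/5b
9) 3251.613ms=42/5b +154.839ms=2/5b
10) 3406.452ms=44/5b +154.839ms=2/5b
11) 3561.29ms=46/5b +154.839ms=2/5b
12) 3716.129ms=48/5b +154.839ms=2/5b
13) 3870.968ms=10b +774.194ms=2b
Σ=12b of 12 (155bpm 4/4) — PASS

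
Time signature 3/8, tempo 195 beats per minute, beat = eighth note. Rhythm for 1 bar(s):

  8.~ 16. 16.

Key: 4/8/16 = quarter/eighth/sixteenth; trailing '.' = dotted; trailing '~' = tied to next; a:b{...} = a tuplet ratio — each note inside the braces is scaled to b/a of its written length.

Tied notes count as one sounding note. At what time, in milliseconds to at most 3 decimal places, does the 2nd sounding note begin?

note 2 onset = 9/4b = 692.308ms

1. 0.0ms @ 0 + 692.308ms (9/4)
2. 692.308ms @ 9/4 + 230.769ms (3/4)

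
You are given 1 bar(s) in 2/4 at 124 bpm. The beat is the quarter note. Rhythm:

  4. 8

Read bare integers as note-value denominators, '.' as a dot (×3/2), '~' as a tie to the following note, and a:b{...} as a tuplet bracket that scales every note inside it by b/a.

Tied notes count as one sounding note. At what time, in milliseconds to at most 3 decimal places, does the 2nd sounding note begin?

1. 0.0ms @ 0 + 725.806ms (3/2)
2. 725.806ms @ 3/2 + 241.935ms (1/2)

note 2 onset = 3/2b = 725.806ms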